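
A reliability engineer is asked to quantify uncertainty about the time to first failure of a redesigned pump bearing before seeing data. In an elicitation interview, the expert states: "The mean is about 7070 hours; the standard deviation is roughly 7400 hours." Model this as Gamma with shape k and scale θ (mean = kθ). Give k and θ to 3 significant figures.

k ≈ 0.913, θ ≈ 7750

For Gamma(k, scale θ): mean = kθ, variance = kθ², so CV = 1/√k.
CV = SD/mean = 7400/7070 = 1.047, hence k = 1/CV² = 0.913.
Then θ = mean/k = 7070/0.913 = 7750.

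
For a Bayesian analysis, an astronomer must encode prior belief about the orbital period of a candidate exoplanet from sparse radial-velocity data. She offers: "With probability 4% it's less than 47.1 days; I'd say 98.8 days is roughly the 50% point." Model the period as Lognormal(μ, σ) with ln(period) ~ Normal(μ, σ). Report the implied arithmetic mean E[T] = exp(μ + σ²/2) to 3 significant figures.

If T ~ Lognormal(μ,σ) then ln T ~ Normal(μ,σ), so the p-quantile of ln T is μ + z_p·σ.
ln(47.1) = 3.852 and ln(98.8) = 4.593; z_{0.04} = -1.751, z_{0.5} = 0.
σ = (4.593 − 3.852)/(0 − (-1.751)) = 0.423.
μ = 3.852 − (-1.751)·0.423 = 4.593.
E[T] = exp(μ + σ²/2) = exp(4.593 + 0.0895) = 108 days.

E[T] ≈ 108 days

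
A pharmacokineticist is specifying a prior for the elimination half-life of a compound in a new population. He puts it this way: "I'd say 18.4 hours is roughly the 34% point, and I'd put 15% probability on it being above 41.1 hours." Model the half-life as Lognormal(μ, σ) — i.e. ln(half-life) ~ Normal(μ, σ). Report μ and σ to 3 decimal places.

μ ≈ 3.141, σ ≈ 0.555

If T ~ Lognormal(μ,σ) then ln T ~ Normal(μ,σ), so the p-quantile of ln T is μ + z_p·σ.
ln(18.4) = 2.912 and ln(41.1) = 3.716; z_{0.34} = -0.4125, z_{0.85} = 1.036.
σ = (3.716 − 2.912)/(1.036 − (-0.4125)) = 0.555.
μ = 2.912 − (-0.4125)·0.555 = 3.141.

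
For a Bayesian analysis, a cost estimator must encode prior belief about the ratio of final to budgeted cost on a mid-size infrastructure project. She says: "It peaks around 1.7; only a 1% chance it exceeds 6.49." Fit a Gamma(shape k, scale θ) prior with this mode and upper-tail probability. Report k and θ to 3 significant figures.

k ≈ 3.36, θ ≈ 0.721

Gamma(k,θ) with k>1 has mode (k−1)θ, so θ = 1.7/(k−1).
Need P(X < 6.49) = 0.99 with θ tied to k this way. Start at k = 2, θ = 1.7: P(X<6.49) ≈ 0.894.
Too low — raise k to concentrate. Iterating converges to k ≈ 3.36.
Then θ = 1.7/(3.36−1) ≈ 0.721.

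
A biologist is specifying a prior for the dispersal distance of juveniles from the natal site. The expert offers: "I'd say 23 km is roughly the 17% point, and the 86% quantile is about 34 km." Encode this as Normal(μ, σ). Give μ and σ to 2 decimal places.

For Normal(μ,σ), the p-quantile is μ + z_p·σ. Here z_{0.17} = -0.9542, z_{0.86} = 1.08.
So 23 = μ − 0.9542σ and 34 = μ + 1.08σ.
Subtracting: σ = (34 − 23)/(1.08 − (-0.9542)) = 5.41.
Then μ = 23 − (-0.9542)·5.41 = 28.16.

μ = 28.16, σ = 5.41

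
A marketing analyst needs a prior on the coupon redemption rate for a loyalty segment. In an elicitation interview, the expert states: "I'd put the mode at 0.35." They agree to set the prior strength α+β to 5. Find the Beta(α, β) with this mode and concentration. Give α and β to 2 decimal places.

For α,β > 1 the Beta mode is (α−1)/(α+β−2). With α+β = 5, the mode is (α−1)/3.
Set (α−1)/3 = 0.35 → α = 1 + 0.35·3 = 2.05.
β = 5 − α = 2.95.

α = 2.05, β = 2.95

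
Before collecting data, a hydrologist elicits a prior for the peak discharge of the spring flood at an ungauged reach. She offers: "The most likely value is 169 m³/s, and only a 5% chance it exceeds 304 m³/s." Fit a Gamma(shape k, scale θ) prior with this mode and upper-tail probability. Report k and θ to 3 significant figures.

Gamma(k,θ) with k>1 has mode (k−1)θ, so θ = 169/(k−1).
Need P(X < 304) = 0.95 with θ tied to k this way. Start at k = 2, θ = 169: P(X<304) ≈ 0.537.
Too low — raise k to concentrate. Iterating converges to k ≈ 9.08.
Then θ = 169/(9.08−1) ≈ 20.9.

k ≈ 9.08, θ ≈ 20.9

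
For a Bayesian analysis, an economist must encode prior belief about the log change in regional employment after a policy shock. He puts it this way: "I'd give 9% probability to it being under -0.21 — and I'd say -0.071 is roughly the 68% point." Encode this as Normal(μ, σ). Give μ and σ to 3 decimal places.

μ = -0.107, σ = 0.077

For Normal(μ,σ), the p-quantile is μ + z_p·σ. Here z_{0.09} = -1.341, z_{0.68} = 0.4677.
So -0.21 = μ − 1.341σ and -0.071 = μ + 0.4677σ.
Subtracting: σ = (-0.071 − -0.21)/(0.4677 − (-1.341)) = 0.077.
Then μ = -0.21 − (-1.341)·0.077 = -0.107.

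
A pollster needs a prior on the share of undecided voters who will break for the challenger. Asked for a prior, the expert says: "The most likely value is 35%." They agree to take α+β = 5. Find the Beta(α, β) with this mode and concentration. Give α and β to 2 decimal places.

For α,β > 1 the Beta mode is (α−1)/(α+β−2). With α+β = 5, the mode is (α−1)/3.
Set (α−1)/3 = 0.35 → α = 1 + 0.35·3 = 2.05.
β = 5 − α = 2.95.

α = 2.05, β = 2.95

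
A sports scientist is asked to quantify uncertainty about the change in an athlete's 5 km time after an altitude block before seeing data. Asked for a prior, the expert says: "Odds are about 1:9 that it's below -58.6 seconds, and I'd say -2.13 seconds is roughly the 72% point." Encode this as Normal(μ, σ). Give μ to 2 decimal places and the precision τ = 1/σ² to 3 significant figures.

μ = -19.78, τ = 0.00109

The p-quantile of Normal(μ,σ) is μ + z_p·σ, with z_{0.1} = -1.282 and z_{0.72} = 0.5828.
Eliminate σ: μ = (z₂·x₁ − z₁·x₂)/(z₂ − z₁) = (0.5828·-58.6 − (-1.282)·-2.13)/1.864 = -19.78.
Then σ = (x₂ − x₁)/(z₂ − z₁) = (-2.13 − -58.6)/1.864 = 30.29.
Precision τ = 1/σ² = 1/30.29² = 0.00109.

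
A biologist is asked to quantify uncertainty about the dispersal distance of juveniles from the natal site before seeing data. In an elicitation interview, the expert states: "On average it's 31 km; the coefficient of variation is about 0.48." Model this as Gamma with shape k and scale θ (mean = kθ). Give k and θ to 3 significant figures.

For Gamma(k, scale θ): mean = kθ, variance = kθ², so CV = 1/√k.
CV = 0.48, hence k = 1/CV² = 4.34.
Then θ = mean/k = 31/4.34 = 7.14.

k ≈ 4.34, θ ≈ 7.14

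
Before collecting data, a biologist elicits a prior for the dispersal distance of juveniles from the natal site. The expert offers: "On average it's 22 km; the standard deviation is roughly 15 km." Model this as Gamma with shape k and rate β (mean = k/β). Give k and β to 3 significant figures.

For Gamma(k, rate β): mean = k/β, variance = k/β², so CV = 1/√k.
CV = SD/mean = 15/22 = 0.6818, hence k = 1/CV² = 2.15.
Then β = k/mean = 2.15/22 = 0.0978.

k ≈ 2.15, β ≈ 0.0978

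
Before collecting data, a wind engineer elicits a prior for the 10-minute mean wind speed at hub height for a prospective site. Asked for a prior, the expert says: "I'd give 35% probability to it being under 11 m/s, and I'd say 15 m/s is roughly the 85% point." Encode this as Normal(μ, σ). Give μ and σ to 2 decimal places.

μ = 12.08, σ = 2.81

For Normal(μ,σ), the p-quantile is μ + z_p·σ. Here z_{0.35} = -0.3853, z_{0.85} = 1.036.
So 11 = μ − 0.3853σ and 15 = μ + 1.036σ.
Subtracting: σ = (15 − 11)/(1.036 − (-0.3853)) = 2.81.
Then μ = 11 − (-0.3853)·2.81 = 12.08.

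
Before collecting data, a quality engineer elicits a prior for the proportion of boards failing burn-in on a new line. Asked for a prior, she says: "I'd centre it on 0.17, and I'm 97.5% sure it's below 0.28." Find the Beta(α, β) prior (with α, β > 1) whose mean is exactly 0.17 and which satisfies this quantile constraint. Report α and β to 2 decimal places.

α ≈ 9.17, β ≈ 44.77

With mean 0.17 fixed, write α = 0.17s, β = 0.83s where s = α+β.
Need P(θ < 0.28) = 0.975 under Beta(0.17s, 0.83s). Normal approximation: (q−m)/√(m(1−m)/s) ≈ z_{0.975} = 1.96, so s ≈ 0.17·0.83·(1.96)²/(0.28−0.17)² = 44.8.
At s = 44.8: P(θ<0.28) ≈ 0.964. Adjusting to match 0.975 gives s ≈ 53.94.
So α = 0.17·53.94 ≈ 9.17, β = 0.83·53.94 ≈ 44.77.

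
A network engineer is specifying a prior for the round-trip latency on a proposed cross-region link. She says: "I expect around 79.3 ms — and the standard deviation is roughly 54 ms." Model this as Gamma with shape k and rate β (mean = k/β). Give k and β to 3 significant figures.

k ≈ 2.16, β ≈ 0.0272

For Gamma(k, rate β): mean = k/β, variance = k/β², so CV = 1/√k.
CV = SD/mean = 54/79.3 = 0.681, hence k = 1/CV² = 2.16.
Then β = k/mean = 2.16/79.3 = 0.0272.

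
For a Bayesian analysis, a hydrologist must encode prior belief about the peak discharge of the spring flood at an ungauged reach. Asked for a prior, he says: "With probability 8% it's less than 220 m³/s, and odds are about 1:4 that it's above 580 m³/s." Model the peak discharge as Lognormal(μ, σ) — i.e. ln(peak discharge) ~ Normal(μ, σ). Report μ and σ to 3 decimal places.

μ ≈ 6.000, σ ≈ 0.431

If T ~ Lognormal(μ,σ) then ln T ~ Normal(μ,σ), so the p-quantile of ln T is μ + z_p·σ.
ln(220) = 5.394 and ln(580) = 6.363; z_{0.08} = -1.405, z_{0.8} = 0.8416.
σ = (6.363 − 5.394)/(0.8416 − (-1.405)) = 0.431.
μ = 5.394 − (-1.405)·0.431 = 6.000.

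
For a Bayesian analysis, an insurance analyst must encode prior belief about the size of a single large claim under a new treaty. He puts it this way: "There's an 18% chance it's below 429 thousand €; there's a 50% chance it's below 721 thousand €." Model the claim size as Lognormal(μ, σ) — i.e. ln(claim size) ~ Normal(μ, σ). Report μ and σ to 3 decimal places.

μ ≈ 6.581, σ ≈ 0.567

If T ~ Lognormal(μ,σ) then ln T ~ Normal(μ,σ), so the p-quantile of ln T is μ + z_p·σ.
ln(429) = 6.061 and ln(721) = 6.581; z_{0.18} = -0.9154, z_{0.5} = 0.
σ = (6.581 − 6.061)/(0 − (-0.9154)) = 0.567.
μ = 6.061 − (-0.9154)·0.567 = 6.581.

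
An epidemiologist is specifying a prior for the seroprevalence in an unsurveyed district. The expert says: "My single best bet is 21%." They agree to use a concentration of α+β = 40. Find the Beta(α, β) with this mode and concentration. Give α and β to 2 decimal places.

α = 8.98, β = 31.02

For α,β > 1 the Beta mode is (α−1)/(α+β−2). With α+β = 40, the mode is (α−1)/38.
Set (α−1)/38 = 0.21 → α = 1 + 0.21·38 = 8.98.
β = 40 − α = 31.02.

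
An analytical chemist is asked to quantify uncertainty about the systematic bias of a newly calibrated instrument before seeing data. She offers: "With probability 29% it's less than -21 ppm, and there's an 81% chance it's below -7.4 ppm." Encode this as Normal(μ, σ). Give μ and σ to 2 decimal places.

μ = -15.74, σ = 9.50

The p-quantile of Normal(μ,σ) is μ + z_p·σ, with z_{0.29} = -0.5534 and z_{0.81} = 0.8779.
Eliminate σ: μ = (z₂·x₁ − z₁·x₂)/(z₂ − z₁) = (0.8779·-21 − (-0.5534)·-7.4)/1.431 = -15.74.
Then σ = (x₂ − x₁)/(z₂ − z₁) = (-7.4 − -21)/1.431 = 9.50.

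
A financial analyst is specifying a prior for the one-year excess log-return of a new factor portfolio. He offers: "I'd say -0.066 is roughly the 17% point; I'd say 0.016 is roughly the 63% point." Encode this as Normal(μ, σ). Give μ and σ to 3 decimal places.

The p-quantile of Normal(μ,σ) is μ + z_p·σ, with z_{0.17} = -0.9542 and z_{0.63} = 0.3319.
Eliminate σ: μ = (z₂·x₁ − z₁·x₂)/(z₂ − z₁) = (0.3319·-0.066 − (-0.9542)·0.016)/1.286 = -0.005.
Then σ = (x₂ − x₁)/(z₂ − z₁) = (0.016 − -0.066)/1.286 = 0.064.

μ = -0.005, σ = 0.064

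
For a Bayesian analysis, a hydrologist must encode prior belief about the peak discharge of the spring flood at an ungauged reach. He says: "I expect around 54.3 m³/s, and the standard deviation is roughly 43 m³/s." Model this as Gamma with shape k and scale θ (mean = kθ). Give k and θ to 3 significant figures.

For Gamma(k, scale θ): mean = kθ, variance = kθ², so CV = 1/√k.
CV = SD/mean = 43/54.3 = 0.7919, hence k = 1/CV² = 1.59.
Then θ = mean/k = 54.3/1.59 = 34.1.

k ≈ 1.59, θ ≈ 34.1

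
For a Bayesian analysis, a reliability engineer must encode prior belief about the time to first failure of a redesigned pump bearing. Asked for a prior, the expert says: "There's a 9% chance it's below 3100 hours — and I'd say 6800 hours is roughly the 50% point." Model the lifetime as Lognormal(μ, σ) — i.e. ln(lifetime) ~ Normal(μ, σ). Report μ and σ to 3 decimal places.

If T ~ Lognormal(μ,σ) then ln T ~ Normal(μ,σ), so the p-quantile of ln T is μ + z_p·σ.
ln(3100) = 8.039 and ln(6800) = 8.825; z_{0.09} = -1.341, z_{0.5} = 0.
σ = (8.825 − 8.039)/(0 − (-1.341)) = 0.586.
μ = 8.039 − (-1.341)·0.586 = 8.825.

μ ≈ 8.825, σ ≈ 0.586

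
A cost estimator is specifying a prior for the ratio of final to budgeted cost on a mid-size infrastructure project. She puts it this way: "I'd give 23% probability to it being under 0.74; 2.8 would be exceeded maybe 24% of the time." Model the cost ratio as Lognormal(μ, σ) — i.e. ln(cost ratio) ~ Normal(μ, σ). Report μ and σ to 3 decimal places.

μ ≈ 0.379, σ ≈ 0.921

If T ~ Lognormal(μ,σ) then ln T ~ Normal(μ,σ), so the p-quantile of ln T is μ + z_p·σ.
ln(0.74) = -0.3011 and ln(2.8) = 1.03; z_{0.23} = -0.7388, z_{0.76} = 0.7063.
σ = (1.03 − -0.3011)/(0.7063 − (-0.7388)) = 0.921.
μ = -0.3011 − (-0.7388)·0.921 = 0.379.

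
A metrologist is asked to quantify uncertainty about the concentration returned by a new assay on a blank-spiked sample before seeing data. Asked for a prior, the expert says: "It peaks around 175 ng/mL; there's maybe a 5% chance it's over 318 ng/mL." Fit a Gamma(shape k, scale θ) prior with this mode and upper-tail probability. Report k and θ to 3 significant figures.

k ≈ 8.81, θ ≈ 22.4

Gamma(k,θ) with k>1 has mode (k−1)θ, so θ = 175/(k−1).
Need P(X < 318) = 0.95 with θ tied to k this way. Start at k = 2, θ = 175: P(X<318) ≈ 0.542.
Too low — raise k to concentrate. Iterating converges to k ≈ 8.81.
Then θ = 175/(8.81−1) ≈ 22.4.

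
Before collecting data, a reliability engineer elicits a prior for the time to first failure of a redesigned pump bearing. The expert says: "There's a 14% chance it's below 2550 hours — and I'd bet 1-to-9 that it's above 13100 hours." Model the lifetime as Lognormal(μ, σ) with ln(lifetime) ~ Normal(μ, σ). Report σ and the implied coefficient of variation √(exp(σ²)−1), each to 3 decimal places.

If T ~ Lognormal(μ,σ) then ln T ~ Normal(μ,σ), so the p-quantile of ln T is μ + z_p·σ.
ln(2550) = 7.844 and ln(13100) = 9.48; z_{0.14} = -1.08, z_{0.9} = 1.282.
σ = (9.48 − 7.844)/(1.282 − (-1.08)) = 0.693.
μ = 7.844 − (-1.08)·0.693 = 8.592.
CV = √(exp(σ²)−1) = √(exp(0.4801)−1) = 0.785.

σ ≈ 0.693, CV ≈ 0.785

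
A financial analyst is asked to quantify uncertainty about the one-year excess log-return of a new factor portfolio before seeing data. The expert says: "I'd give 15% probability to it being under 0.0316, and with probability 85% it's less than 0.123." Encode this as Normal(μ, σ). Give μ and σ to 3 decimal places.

For Normal(μ,σ), the p-quantile is μ + z_p·σ. Here z_{0.15} = -1.036, z_{0.85} = 1.036.
So 0.0316 = μ − 1.036σ and 0.123 = μ + 1.036σ.
Subtracting: σ = (0.123 − 0.0316)/(1.036 − (-1.036)) = 0.044.
Then μ = 0.0316 − (-1.036)·0.044 = 0.077.

μ = 0.077, σ = 0.044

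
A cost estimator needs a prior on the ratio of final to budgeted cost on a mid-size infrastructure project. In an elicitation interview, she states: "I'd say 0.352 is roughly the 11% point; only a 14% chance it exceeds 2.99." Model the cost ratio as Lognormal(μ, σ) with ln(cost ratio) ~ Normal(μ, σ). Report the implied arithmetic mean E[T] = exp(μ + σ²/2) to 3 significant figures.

If T ~ Lognormal(μ,σ) then ln T ~ Normal(μ,σ), so the p-quantile of ln T is μ + z_p·σ.
ln(0.352) = -1.044 and ln(2.99) = 1.095; z_{0.11} = -1.227, z_{0.86} = 1.08.
σ = (1.095 − -1.044)/(1.08 − (-1.227)) = 0.927.
μ = -1.044 − (-1.227)·0.927 = 0.093.
E[T] = exp(μ + σ²/2) = exp(0.093 + 0.4300) = 1.69.

E[T] ≈ 1.69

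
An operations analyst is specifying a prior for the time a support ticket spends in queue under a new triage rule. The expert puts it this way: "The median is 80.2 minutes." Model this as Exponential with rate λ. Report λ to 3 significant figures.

λ ≈ 0.00864

Exponential median = ln 2 / λ, so λ = ln 2 / 80.2 = 0.00864.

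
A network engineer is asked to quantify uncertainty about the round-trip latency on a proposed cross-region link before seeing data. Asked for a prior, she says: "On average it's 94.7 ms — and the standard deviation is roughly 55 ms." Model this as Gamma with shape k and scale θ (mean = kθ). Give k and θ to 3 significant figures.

k ≈ 2.96, θ ≈ 31.9

For Gamma(k, scale θ): mean = kθ, variance = kθ², so CV = 1/√k.
CV = SD/mean = 55/94.7 = 0.5808, hence k = 1/CV² = 2.96.
Then θ = mean/k = 94.7/2.96 = 31.9.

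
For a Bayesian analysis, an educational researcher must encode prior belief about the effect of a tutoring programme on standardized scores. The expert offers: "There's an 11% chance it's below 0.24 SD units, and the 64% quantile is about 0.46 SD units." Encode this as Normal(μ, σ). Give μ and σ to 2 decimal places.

μ = 0.41, σ = 0.14

For Normal(μ,σ), the p-quantile is μ + z_p·σ. Here z_{0.11} = -1.227, z_{0.64} = 0.3585.
So 0.24 = μ − 1.227σ and 0.46 = μ + 0.3585σ.
Subtracting: σ = (0.46 − 0.24)/(0.3585 − (-1.227)) = 0.14.
Then μ = 0.24 − (-1.227)·0.14 = 0.41.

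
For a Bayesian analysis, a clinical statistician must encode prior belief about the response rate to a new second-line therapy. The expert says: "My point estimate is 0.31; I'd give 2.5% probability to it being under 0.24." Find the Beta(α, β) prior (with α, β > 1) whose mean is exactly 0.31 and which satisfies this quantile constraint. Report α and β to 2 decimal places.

α ≈ 48.23, β ≈ 107.35

With mean 0.31 fixed, write α = 0.31s, β = 0.69s where s = α+β.
Need P(θ < 0.24) = 0.025 under Beta(0.31s, 0.69s). Normal approximation: (q−m)/√(m(1−m)/s) ≈ z_{0.025} = -1.96, so s ≈ 0.31·0.69·(-1.96)²/(0.24−0.31)² = 167.7.
At s = 167.7: P(θ<0.24) ≈ 0.021. Adjusting to match 0.025 gives s ≈ 155.59.
So α = 0.31·155.59 ≈ 48.23, β = 0.69·155.59 ≈ 107.35.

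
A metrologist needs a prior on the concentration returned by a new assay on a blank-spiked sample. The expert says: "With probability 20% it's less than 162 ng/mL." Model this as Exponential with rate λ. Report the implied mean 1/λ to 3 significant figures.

P(T < 162.0) = 1 − e^(−λ·162.0) = 0.2, so λ = −ln(1−0.2)/162.0 = −ln(0.8)/162.0 = 0.00138.
Mean = 1/λ = 726 ng/mL.

mean ≈ 726 ng/mL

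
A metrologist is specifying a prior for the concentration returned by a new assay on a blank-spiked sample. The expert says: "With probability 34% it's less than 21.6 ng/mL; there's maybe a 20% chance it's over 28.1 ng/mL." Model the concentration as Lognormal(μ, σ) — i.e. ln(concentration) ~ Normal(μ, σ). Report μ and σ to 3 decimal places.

μ ≈ 3.159, σ ≈ 0.210

If T ~ Lognormal(μ,σ) then ln T ~ Normal(μ,σ), so the p-quantile of ln T is μ + z_p·σ.
ln(21.6) = 3.073 and ln(28.1) = 3.336; z_{0.34} = -0.4125, z_{0.8} = 0.8416.
σ = (3.336 − 3.073)/(0.8416 − (-0.4125)) = 0.210.
μ = 3.073 − (-0.4125)·0.210 = 3.159.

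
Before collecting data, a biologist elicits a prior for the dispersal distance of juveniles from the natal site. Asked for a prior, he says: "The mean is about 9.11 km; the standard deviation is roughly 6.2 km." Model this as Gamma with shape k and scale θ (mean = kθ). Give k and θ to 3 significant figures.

For Gamma(k, scale θ): mean = kθ, variance = kθ², so CV = 1/√k.
CV = SD/mean = 6.2/9.11 = 0.6806, hence k = 1/CV² = 2.16.
Then θ = mean/k = 9.11/2.16 = 4.22.

k ≈ 2.16, θ ≈ 4.22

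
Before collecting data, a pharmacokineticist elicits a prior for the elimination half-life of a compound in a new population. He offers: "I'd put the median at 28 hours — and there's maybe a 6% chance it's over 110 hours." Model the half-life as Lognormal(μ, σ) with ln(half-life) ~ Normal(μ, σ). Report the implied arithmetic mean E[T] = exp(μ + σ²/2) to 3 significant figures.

If T ~ Lognormal(μ,σ) then ln T ~ Normal(μ,σ), so the p-quantile of ln T is μ + z_p·σ.
ln(28) = 3.332 and ln(110) = 4.7; z_{0.5} = 0, z_{0.94} = 1.555.
σ = (4.7 − 3.332)/(1.555 − (0)) = 0.880.
μ = 3.332 − (0)·0.880 = 3.332.
E[T] = exp(μ + σ²/2) = exp(3.332 + 0.3872) = 41.2 hours.

E[T] ≈ 41.2 hours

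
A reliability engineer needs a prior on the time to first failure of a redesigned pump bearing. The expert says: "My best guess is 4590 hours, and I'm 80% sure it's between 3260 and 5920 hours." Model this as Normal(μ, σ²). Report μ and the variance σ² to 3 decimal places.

A symmetric 80% interval runs μ ± z·σ with z = 1.282.
Half-width = 1330, so σ = 1330/1.282 = 1037.8045 and σ² = 1077038.210.
μ is the stated best guess, 4590.000.

μ = 4590.000, σ² = 1077038.210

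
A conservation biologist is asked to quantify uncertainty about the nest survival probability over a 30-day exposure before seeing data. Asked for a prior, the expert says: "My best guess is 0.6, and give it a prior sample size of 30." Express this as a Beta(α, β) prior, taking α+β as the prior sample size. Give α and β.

α = 18, β = 12

Under the effective-sample-size interpretation, Beta(α, β) has prior mean α/(α+β) and prior sample size α+β.
So α+β = 30 and α/(α+β) = 0.6, giving α = 0.6·30 = 18 and β = 30 − 18 = 12.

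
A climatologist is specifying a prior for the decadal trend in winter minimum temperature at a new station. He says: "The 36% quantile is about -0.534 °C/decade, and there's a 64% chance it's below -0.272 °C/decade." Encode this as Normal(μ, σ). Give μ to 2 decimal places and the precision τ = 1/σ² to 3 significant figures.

The p-quantile of Normal(μ,σ) is μ + z_p·σ, with z_{0.36} = -0.3585 and z_{0.64} = 0.3585.
Eliminate σ: μ = (z₂·x₁ − z₁·x₂)/(z₂ − z₁) = (0.3585·-0.534 − (-0.3585)·-0.272)/0.7169 = -0.40.
Then σ = (x₂ − x₁)/(z₂ − z₁) = (-0.272 − -0.534)/0.7169 = 0.37.
Precision τ = 1/σ² = 1/0.3655² = 7.49.

μ = -0.40, τ = 7.49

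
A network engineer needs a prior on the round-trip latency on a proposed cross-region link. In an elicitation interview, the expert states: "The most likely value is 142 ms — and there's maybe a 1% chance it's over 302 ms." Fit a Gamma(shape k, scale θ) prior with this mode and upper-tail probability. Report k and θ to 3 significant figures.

k ≈ 9.52, θ ≈ 16.7

Gamma(k,θ) with k>1 has mode (k−1)θ, so θ = 142/(k−1).
Need P(X < 302) = 0.99 with θ tied to k this way. Start at k = 2, θ = 142: P(X<302) ≈ 0.627.
Too low — raise k to concentrate. Iterating converges to k ≈ 9.52.
Then θ = 142/(9.52−1) ≈ 16.7.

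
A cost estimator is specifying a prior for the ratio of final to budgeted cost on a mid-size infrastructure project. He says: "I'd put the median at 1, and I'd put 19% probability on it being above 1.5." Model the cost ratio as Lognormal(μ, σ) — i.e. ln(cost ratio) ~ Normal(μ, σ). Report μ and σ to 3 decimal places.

μ ≈ 0.000, σ ≈ 0.462

If T ~ Lognormal(μ,σ) then ln T ~ Normal(μ,σ), so the p-quantile of ln T is μ + z_p·σ.
ln(1) = 0 and ln(1.5) = 0.4055; z_{0.5} = 0, z_{0.81} = 0.8779.
σ = (0.4055 − 0)/(0.8779 − (0)) = 0.462.
μ = 0 − (0)·0.462 = 0.000.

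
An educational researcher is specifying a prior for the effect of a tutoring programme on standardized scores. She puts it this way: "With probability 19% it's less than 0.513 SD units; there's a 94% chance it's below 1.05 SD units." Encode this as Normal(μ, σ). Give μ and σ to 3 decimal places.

The p-quantile of Normal(μ,σ) is μ + z_p·σ, with z_{0.19} = -0.8779 and z_{0.94} = 1.555.
Eliminate σ: μ = (z₂·x₁ − z₁·x₂)/(z₂ − z₁) = (1.555·0.513 − (-0.8779)·1.05)/2.433 = 0.707.
Then σ = (x₂ − x₁)/(z₂ − z₁) = (1.05 − 0.513)/2.433 = 0.221.

μ = 0.707, σ = 0.221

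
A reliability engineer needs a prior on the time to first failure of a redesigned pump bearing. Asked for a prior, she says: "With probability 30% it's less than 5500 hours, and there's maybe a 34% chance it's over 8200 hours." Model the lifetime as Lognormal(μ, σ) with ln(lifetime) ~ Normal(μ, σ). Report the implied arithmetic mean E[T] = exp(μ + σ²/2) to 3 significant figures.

If T ~ Lognormal(μ,σ) then ln T ~ Normal(μ,σ), so the p-quantile of ln T is μ + z_p·σ.
ln(5500) = 8.613 and ln(8200) = 9.012; z_{0.3} = -0.5244, z_{0.66} = 0.4125.
σ = (9.012 − 8.613)/(0.4125 − (-0.5244)) = 0.426.
μ = 8.613 − (-0.5244)·0.426 = 8.836.
E[T] = exp(μ + σ²/2) = exp(8.836 + 0.0909) = 7530 hours.

E[T] ≈ 7530 hours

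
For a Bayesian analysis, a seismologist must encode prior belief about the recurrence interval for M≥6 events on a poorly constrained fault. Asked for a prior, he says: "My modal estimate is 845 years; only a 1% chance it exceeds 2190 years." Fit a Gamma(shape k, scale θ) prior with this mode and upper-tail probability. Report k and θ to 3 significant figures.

Gamma(k,θ) with k>1 has mode (k−1)θ, so θ = 845/(k−1).
Need P(X < 2190) = 0.99 with θ tied to k this way. Start at k = 2, θ = 845: P(X<2190) ≈ 0.731.
Too low — raise k to concentrate. Iterating converges to k ≈ 6.13.
Then θ = 845/(6.13−1) ≈ 165.

k ≈ 6.13, θ ≈ 165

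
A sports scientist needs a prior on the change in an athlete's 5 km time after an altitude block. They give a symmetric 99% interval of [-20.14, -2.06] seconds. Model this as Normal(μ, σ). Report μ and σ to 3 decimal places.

A symmetric 99% interval runs μ ± z·σ with z = 2.576.
Half-width = 9.04, so σ = 9.04/2.576 = 3.510.
μ is the interval midpoint, -11.100.

μ = -11.100, σ = 3.510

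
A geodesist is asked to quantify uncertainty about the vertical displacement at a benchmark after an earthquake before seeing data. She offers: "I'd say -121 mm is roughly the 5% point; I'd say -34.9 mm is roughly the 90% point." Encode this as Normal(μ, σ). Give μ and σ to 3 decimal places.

For Normal(μ,σ), the p-quantile is μ + z_p·σ. Here z_{0.05} = -1.645, z_{0.9} = 1.282.
So -121 = μ − 1.645σ and -34.9 = μ + 1.282σ.
Subtracting: σ = (-34.9 − -121)/(1.282 − (-1.645)) = 29.422.
Then μ = -121 − (-1.645)·29.422 = -72.606.

μ = -72.606, σ = 29.422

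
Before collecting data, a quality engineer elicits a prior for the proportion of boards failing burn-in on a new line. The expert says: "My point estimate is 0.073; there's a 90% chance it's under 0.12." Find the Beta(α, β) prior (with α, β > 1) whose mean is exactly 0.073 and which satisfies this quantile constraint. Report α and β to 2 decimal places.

α ≈ 4.00, β ≈ 50.77

With mean 0.073 fixed, write α = 0.073s, β = 0.927s where s = α+β.
Need P(θ < 0.12) = 0.9 under Beta(0.073s, 0.927s). Normal approximation: (q−m)/√(m(1−m)/s) ≈ z_{0.9} = 1.28, so s ≈ 0.073·0.927·(1.28)²/(0.12−0.073)² = 50.3.
At s = 50.3: P(θ<0.12) ≈ 0.893. Adjusting to match 0.9 gives s ≈ 54.77.
So α = 0.073·54.77 ≈ 4.00, β = 0.927·54.77 ≈ 50.77.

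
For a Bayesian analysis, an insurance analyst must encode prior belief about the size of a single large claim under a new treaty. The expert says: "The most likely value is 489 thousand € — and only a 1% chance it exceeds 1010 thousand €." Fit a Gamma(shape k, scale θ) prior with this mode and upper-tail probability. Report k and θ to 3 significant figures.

k ≈ 10.3, θ ≈ 52.7

Gamma(k,θ) with k>1 has mode (k−1)θ, so θ = 489/(k−1).
Need P(X < 1010) = 0.99 with θ tied to k this way. Start at k = 2, θ = 489: P(X<1010) ≈ 0.611.
Too low — raise k to concentrate. Iterating converges to k ≈ 10.3.
Then θ = 489/(10.3−1) ≈ 52.7.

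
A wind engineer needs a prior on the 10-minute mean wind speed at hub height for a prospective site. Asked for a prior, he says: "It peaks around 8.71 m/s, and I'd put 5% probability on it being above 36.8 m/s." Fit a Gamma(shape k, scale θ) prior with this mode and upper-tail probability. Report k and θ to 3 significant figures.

k ≈ 2.2, θ ≈ 7.27

Gamma(k,θ) with k>1 has mode (k−1)θ, so θ = 8.71/(k−1).
Need P(X < 36.8) = 0.95 with θ tied to k this way. Start at k = 2, θ = 8.71: P(X<36.8) ≈ 0.924.
Too low — raise k to concentrate. Iterating converges to k ≈ 2.2.
Then θ = 8.71/(2.2−1) ≈ 7.27.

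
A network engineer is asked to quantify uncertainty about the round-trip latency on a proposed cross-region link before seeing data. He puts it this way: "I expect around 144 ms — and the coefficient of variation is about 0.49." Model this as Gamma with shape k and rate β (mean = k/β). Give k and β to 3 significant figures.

k ≈ 4.16, β ≈ 0.0289

For Gamma(k, rate β): mean = k/β, variance = k/β², so CV = 1/√k.
CV = 0.49, hence k = 1/CV² = 4.16.
Then β = k/mean = 4.16/144 = 0.0289.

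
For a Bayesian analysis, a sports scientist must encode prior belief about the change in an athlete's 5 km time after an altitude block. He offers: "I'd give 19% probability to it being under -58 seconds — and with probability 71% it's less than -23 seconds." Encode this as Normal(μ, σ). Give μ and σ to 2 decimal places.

For Normal(μ,σ), the p-quantile is μ + z_p·σ. Here z_{0.19} = -0.8779, z_{0.71} = 0.5534.
So -58 = μ − 0.8779σ and -23 = μ + 0.5534σ.
Subtracting: σ = (-23 − -58)/(0.5534 − (-0.8779)) = 24.45.
Then μ = -58 − (-0.8779)·24.45 = -36.53.

μ = -36.53, σ = 24.45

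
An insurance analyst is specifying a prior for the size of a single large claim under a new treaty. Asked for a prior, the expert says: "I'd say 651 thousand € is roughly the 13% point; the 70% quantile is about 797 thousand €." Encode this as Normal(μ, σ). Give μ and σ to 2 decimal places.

μ = 750.62, σ = 88.44

The p-quantile of Normal(μ,σ) is μ + z_p·σ, with z_{0.13} = -1.126 and z_{0.7} = 0.5244.
Eliminate σ: μ = (z₂·x₁ − z₁·x₂)/(z₂ − z₁) = (0.5244·651 − (-1.126)·797)/1.651 = 750.62.
Then σ = (x₂ − x₁)/(z₂ − z₁) = (797 − 651)/1.651 = 88.44.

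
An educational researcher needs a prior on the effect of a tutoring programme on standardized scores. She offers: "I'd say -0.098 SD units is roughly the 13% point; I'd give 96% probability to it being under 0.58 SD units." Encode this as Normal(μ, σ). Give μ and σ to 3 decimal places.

μ = 0.167, σ = 0.236

For Normal(μ,σ), the p-quantile is μ + z_p·σ. Here z_{0.13} = -1.126, z_{0.96} = 1.751.
So -0.098 = μ − 1.126σ and 0.58 = μ + 1.751σ.
Subtracting: σ = (0.58 − -0.098)/(1.751 − (-1.126)) = 0.236.
Then μ = -0.098 − (-1.126)·0.236 = 0.167.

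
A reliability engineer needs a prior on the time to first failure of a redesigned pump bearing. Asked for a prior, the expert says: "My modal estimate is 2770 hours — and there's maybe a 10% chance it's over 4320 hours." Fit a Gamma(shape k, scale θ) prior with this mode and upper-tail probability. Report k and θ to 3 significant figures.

k ≈ 10.5, θ ≈ 292

Gamma(k,θ) with k>1 has mode (k−1)θ, so θ = 2770/(k−1).
Need P(X < 4320) = 0.9 with θ tied to k this way. Start at k = 2, θ = 2770: P(X<4320) ≈ 0.462.
Too low — raise k to concentrate. Iterating converges to k ≈ 10.5.
Then θ = 2770/(10.5−1) ≈ 292.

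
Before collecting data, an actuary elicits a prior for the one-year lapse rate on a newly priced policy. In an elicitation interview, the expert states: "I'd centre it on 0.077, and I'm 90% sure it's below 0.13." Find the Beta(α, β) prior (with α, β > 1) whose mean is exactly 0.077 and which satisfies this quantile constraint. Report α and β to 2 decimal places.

α ≈ 3.49, β ≈ 41.81

With mean 0.077 fixed, write α = 0.077s, β = 0.923s where s = α+β.
Need P(θ < 0.13) = 0.9 under Beta(0.077s, 0.923s). Normal approximation: (q−m)/√(m(1−m)/s) ≈ z_{0.9} = 1.28, so s ≈ 0.077·0.923·(1.28)²/(0.13−0.077)² = 41.6.
At s = 41.6: P(θ<0.13) ≈ 0.893. Adjusting to match 0.9 gives s ≈ 45.29.
So α = 0.077·45.29 ≈ 3.49, β = 0.923·45.29 ≈ 41.81.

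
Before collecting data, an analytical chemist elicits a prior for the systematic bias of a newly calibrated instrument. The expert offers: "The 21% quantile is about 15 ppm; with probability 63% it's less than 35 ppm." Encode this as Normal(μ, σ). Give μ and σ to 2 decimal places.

For Normal(μ,σ), the p-quantile is μ + z_p·σ. Here z_{0.21} = -0.8064, z_{0.63} = 0.3319.
So 15 = μ − 0.8064σ and 35 = μ + 0.3319σ.
Subtracting: σ = (35 − 15)/(0.3319 − (-0.8064)) = 17.57.
Then μ = 15 − (-0.8064)·17.57 = 29.17.

μ = 29.17, σ = 17.57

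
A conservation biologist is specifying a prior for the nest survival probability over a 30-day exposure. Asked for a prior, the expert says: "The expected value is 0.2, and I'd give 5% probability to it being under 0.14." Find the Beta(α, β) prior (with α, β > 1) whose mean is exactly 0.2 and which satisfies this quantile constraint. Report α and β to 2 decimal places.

With mean 0.2 fixed, write α = 0.2s, β = 0.8s where s = α+β.
Need P(θ < 0.14) = 0.05 under Beta(0.2s, 0.8s). Normal approximation: (q−m)/√(m(1−m)/s) ≈ z_{0.05} = -1.64, so s ≈ 0.2·0.8·(-1.64)²/(0.14−0.2)² = 120.2.
At s = 120.2: P(θ<0.14) ≈ 0.040. Adjusting to match 0.05 gives s ≈ 106.97.
So α = 0.2·106.97 ≈ 21.39, β = 0.8·106.97 ≈ 85.58.

α ≈ 21.39, β ≈ 85.58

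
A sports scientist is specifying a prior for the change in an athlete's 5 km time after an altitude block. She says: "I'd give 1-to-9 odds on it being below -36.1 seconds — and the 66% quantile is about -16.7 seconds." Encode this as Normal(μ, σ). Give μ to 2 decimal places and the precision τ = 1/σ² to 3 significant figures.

μ = -21.42, τ = 0.00762

For Normal(μ,σ), the p-quantile is μ + z_p·σ. Here z_{0.1} = -1.282, z_{0.66} = 0.4125.
So -36.1 = μ − 1.282σ and -16.7 = μ + 0.4125σ.
Subtracting: σ = (-16.7 − -36.1)/(0.4125 − (-1.282)) = 11.45.
Then μ = -36.1 − (-1.282)·11.45 = -21.42.
Precision τ = 1/σ² = 1/11.45² = 0.00762.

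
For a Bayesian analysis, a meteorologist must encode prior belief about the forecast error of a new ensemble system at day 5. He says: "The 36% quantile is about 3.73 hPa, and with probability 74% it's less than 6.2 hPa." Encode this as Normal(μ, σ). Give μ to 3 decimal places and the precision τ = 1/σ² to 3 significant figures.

μ = 4.614, τ = 0.165

The p-quantile of Normal(μ,σ) is μ + z_p·σ, with z_{0.36} = -0.3585 and z_{0.74} = 0.6433.
Eliminate σ: μ = (z₂·x₁ − z₁·x₂)/(z₂ − z₁) = (0.6433·3.73 − (-0.3585)·6.2)/1.002 = 4.614.
Then σ = (x₂ − x₁)/(z₂ − z₁) = (6.2 − 3.73)/1.002 = 2.466.
Precision τ = 1/σ² = 1/2.466² = 0.165.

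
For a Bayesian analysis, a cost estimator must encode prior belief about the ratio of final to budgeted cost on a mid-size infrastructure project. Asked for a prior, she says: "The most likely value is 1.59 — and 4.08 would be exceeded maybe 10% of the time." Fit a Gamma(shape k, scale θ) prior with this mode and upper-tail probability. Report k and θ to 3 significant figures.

k ≈ 3.16, θ ≈ 0.736

Gamma(k,θ) with k>1 has mode (k−1)θ, so θ = 1.59/(k−1).
Need P(X < 4.08) = 0.9 with θ tied to k this way. Start at k = 2, θ = 1.59: P(X<4.08) ≈ 0.726.
Too low — raise k to concentrate. Iterating converges to k ≈ 3.16.
Then θ = 1.59/(3.16−1) ≈ 0.736.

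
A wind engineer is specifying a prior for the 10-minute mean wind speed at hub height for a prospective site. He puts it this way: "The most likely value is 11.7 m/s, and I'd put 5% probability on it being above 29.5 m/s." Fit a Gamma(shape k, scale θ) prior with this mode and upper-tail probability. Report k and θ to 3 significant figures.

k ≈ 4.17, θ ≈ 3.69

Gamma(k,θ) with k>1 has mode (k−1)θ, so θ = 11.7/(k−1).
Need P(X < 29.5) = 0.95 with θ tied to k this way. Start at k = 2, θ = 11.7: P(X<29.5) ≈ 0.717.
Too low — raise k to concentrate. Iterating converges to k ≈ 4.17.
Then θ = 11.7/(4.17−1) ≈ 3.69.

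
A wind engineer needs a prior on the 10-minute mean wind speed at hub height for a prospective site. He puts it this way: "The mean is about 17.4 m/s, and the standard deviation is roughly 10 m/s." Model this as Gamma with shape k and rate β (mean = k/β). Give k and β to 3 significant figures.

k ≈ 3.03, β ≈ 0.174

For Gamma(k, rate β): mean = k/β, variance = k/β², so CV = 1/√k.
CV = SD/mean = 10/17.4 = 0.5747, hence k = 1/CV² = 3.03.
Then β = k/mean = 3.03/17.4 = 0.174.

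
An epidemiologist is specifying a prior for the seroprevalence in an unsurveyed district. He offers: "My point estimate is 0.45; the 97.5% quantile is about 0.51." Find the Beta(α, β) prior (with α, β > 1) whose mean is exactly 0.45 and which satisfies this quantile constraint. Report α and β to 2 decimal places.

α ≈ 119.62, β ≈ 146.21

With mean 0.45 fixed, write α = 0.45s, β = 0.55s where s = α+β.
Need P(θ < 0.51) = 0.975 under Beta(0.45s, 0.55s). Normal approximation: (q−m)/√(m(1−m)/s) ≈ z_{0.975} = 1.96, so s ≈ 0.45·0.55·(1.96)²/(0.51−0.45)² = 264.1.
At s = 264.1: P(θ<0.51) ≈ 0.975. Adjusting to match 0.975 gives s ≈ 265.83.
So α = 0.45·265.83 ≈ 119.62, β = 0.55·265.83 ≈ 146.21.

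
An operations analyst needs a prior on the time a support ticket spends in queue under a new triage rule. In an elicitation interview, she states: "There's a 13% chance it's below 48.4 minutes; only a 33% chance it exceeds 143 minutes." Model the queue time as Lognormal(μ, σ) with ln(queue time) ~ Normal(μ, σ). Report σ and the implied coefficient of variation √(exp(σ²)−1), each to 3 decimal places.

If T ~ Lognormal(μ,σ) then ln T ~ Normal(μ,σ), so the p-quantile of ln T is μ + z_p·σ.
ln(48.4) = 3.879 and ln(143) = 4.963; z_{0.13} = -1.126, z_{0.67} = 0.4399.
σ = (4.963 − 3.879)/(0.4399 − (-1.126)) = 0.692.
μ = 3.879 − (-1.126)·0.692 = 4.659.
CV = √(exp(σ²)−1) = √(exp(0.4784)−1) = 0.783.

σ ≈ 0.692, CV ≈ 0.783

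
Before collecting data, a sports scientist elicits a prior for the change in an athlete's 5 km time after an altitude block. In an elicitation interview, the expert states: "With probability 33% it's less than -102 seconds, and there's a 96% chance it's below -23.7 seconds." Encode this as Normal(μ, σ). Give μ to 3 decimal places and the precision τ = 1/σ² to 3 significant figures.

μ = -86.276, τ = 0.000783

For Normal(μ,σ), the p-quantile is μ + z_p·σ. Here z_{0.33} = -0.4399, z_{0.96} = 1.751.
So -102 = μ − 0.4399σ and -23.7 = μ + 1.751σ.
Subtracting: σ = (-23.7 − -102)/(1.751 − (-0.4399)) = 35.744.
Then μ = -102 − (-0.4399)·35.744 = -86.276.
Precision τ = 1/σ² = 1/35.74² = 0.000783.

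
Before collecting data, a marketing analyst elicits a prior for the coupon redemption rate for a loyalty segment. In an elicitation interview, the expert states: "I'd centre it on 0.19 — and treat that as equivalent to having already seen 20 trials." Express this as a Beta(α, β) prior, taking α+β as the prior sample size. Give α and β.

α = 3.8, β = 16.2

Under the effective-sample-size interpretation, Beta(α, β) has prior mean α/(α+β) and prior sample size α+β.
So α+β = 20 and α/(α+β) = 0.19, giving α = 0.19·20 = 3.8 and β = 20 − 3.8 = 16.2.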